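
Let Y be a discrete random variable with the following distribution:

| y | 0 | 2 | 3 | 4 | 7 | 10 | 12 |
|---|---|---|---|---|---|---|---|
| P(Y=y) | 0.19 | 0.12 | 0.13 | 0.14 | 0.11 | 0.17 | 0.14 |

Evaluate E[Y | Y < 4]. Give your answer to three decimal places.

1.432

P(Y < 4) = 0.19 + 0.12 + 0.13 = 0.44.
E[Y | Y < 4] = [0·0.19 + 2·0.12 + 3·0.13] / 0.44
 = 0.63 / 0.44
 = 63/44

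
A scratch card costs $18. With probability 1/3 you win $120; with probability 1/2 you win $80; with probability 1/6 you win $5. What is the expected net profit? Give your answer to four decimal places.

62.8333

E[payout] = 120·1/3 + 80·1/2 + 5·1/6
 = 40 + 40 + 5/6
 = 485/6
Net = 485/6 - 18 = 377/6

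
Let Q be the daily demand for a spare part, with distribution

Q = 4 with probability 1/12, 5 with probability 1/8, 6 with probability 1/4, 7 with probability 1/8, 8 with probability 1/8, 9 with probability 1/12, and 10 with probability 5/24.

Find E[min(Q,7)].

E[min(Q,7)] = Σ min(q,7)·P(Q=q)
 = 4·1/12 + 5·1/8 + 6·1/4 + 7·1/8 + 7·1/8 + 7·1/12 + 7·5/24
 = 1/3 + 5/8 + 3/2 + 7/8 + 7/8 + 7/12 + 35/24
 = 25/4

6.25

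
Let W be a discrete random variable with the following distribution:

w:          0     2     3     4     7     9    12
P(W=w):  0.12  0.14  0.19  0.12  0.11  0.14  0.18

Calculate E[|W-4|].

3.42

E[|W-4|] = Σ |w-4|·P(W=w)
 = 4·0.12 + 2·0.14 + 1·0.19 + 0·0.12 + 3·0.11 + 5·0.14 + 8·0.18
 = 0.48 + 0.28 + 0.19 + 0 + 0.33 + 0.7 + 1.44
 = 3.42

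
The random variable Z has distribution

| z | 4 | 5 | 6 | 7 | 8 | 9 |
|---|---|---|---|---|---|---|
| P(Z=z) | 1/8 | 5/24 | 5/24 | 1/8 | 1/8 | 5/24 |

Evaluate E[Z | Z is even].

6

P(Z is even) = 1/8 + 5/24 + 1/8 = 11/24.
E[Z | Z is even] = [4·1/8 + 6·5/24 + 8·1/8] / (11/24)
 = 11/4 / (11/24)
 = 6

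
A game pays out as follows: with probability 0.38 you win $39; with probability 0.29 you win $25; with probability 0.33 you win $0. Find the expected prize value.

22.07

E[payout] = 39·0.38 + 25·0.29 + 0·0.33
 = 14.82 + 7.25 + 0
 = 22.07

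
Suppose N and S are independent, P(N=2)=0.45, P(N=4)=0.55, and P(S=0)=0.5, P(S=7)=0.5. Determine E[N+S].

6.6

E[N+S] = Σ_n Σ_s (n+s) · P(N=n)P(S=s)
 = 2·0.225 + 9·0.225 + 4·0.275 + 11·0.275
 = 0.45 + 2.025 + 1.1 + 3.025
 = 6.6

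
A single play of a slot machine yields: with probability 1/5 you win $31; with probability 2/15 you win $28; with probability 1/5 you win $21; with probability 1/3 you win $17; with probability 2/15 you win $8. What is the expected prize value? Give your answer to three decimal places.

20.867

E[payout] = 31·1/5 + 28·2/15 + 21·1/5 + 17·1/3 + 8·2/15
 = 31/5 + 56/15 + 21/5 + 17/3 + 16/15
 = 313/15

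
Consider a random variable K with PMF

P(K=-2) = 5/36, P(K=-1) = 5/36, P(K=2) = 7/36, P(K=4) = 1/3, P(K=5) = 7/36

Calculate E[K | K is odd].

2.5

P(K is odd) = 5/36 + 7/36 = 1/3.
E[K | K is odd] = [(-1)·5/36 + 5·7/36] / (1/3)
 = 5/6 / (1/3)
 = 5/2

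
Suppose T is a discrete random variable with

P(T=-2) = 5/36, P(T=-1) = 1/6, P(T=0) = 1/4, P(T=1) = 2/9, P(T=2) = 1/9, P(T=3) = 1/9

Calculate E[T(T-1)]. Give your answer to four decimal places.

2.0556

E[T(T-1)] = Σ t(t-1)·P(T=t)
 = 6·5/36 + 2·1/6 + 0·1/4 + 0·2/9 + 2·1/9 + 6·1/9
 = 5/6 + 1/3 + 0 + 0 + 2/9 + 2/3
 = 37/18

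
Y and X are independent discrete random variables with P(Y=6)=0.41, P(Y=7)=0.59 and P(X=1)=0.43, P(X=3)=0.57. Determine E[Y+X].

E[Y+X] = Σ_y Σ_x (y+x) · P(Y=y)P(X=x)
 = 7·0.1763 + 9·0.2337 + 8·0.2537 + 10·0.3363
 = 1.2341 + 2.1033 + 2.0296 + 3.363
 = 8.73

8.73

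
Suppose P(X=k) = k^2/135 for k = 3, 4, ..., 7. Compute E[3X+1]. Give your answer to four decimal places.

E[3X+1] = Σ (3x+1)·P(X=x)
 = 10·1/15 + 13·16/135 + 16·5/27 + 19·4/15 + 22·49/135
 = 2/3 + 208/135 + 80/27 + 76/15 + 1078/135
 = 164/9

18.2222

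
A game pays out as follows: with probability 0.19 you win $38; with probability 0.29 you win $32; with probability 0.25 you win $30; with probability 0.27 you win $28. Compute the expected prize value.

31.56

E[payout] = 38·0.19 + 32·0.29 + 30·0.25 + 28·0.27
 = 7.22 + 9.28 + 7.5 + 7.56
 = 31.56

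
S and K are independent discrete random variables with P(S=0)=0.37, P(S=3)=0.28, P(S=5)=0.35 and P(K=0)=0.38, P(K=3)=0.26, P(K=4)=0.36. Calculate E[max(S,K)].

E[max(S,K)] = Σ_s Σ_k max(s,k) · P(S=s)P(K=k)
 = 0·0.1406 + 3·0.0962 + 4·0.1332 + 3·0.1064 + 3·0.0728 + 4·0.1008 + 5·0.133 + 5·0.091 + 5·0.126
 = 0 + 0.2886 + 0.5328 + 0.3192 + 0.2184 + 0.4032 + 0.665 + 0.455 + 0.63
 = 3.5122

3.5122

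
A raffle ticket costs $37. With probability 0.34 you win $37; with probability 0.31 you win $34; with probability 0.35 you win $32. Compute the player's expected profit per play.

-2.68

E[payout] = 37·0.34 + 34·0.31 + 32·0.35
 = 12.58 + 10.54 + 11.2
 = 34.32
Net = 34.32 - 37 = -2.68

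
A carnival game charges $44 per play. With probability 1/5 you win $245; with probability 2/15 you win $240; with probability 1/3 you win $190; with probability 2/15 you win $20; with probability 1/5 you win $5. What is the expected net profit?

104

E[payout] = 245·1/5 + 240·2/15 + 190·1/3 + 20·2/15 + 5·1/5
 = 49 + 32 + 190/3 + 8/3 + 1
 = 148
Net = 148 - 44 = 104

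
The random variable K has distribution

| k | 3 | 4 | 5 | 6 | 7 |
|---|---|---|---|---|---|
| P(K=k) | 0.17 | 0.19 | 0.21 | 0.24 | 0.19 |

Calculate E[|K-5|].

1.15

E[|K-5|] = Σ |k-5|·P(K=k)
 = 2·0.17 + 1·0.19 + 0·0.21 + 1·0.24 + 2·0.19
 = 0.34 + 0.19 + 0 + 0.24 + 0.38
 = 1.15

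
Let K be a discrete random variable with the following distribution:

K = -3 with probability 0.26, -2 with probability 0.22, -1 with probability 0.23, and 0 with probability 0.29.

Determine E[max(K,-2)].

-1.19

E[max(K,-2)] = Σ max(k,-2)·P(K=k)
 = (-2)·0.26 + (-2)·0.22 + (-1)·0.23 + 0·0.29
 = (-0.52) + (-0.44) + (-0.23) + 0
 = -1.19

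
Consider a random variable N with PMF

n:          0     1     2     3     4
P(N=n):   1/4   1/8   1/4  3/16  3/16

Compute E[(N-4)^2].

6.3125

E[(N-4)^2] = Σ (n-4)^2·P(N=n)
 = 16·1/4 + 9·1/8 + 4·1/4 + 1·3/16 + 0·3/16
 = 4 + 9/8 + 1 + 3/16 + 0
 = 101/16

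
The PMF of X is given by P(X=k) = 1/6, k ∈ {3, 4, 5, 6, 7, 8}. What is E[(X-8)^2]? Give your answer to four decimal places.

E[(X-8)^2] = Σ (x-8)^2·P(X=x)
 = 25·1/6 + 16·1/6 + 9·1/6 + 4·1/6 + 1·1/6 + 0·1/6
 = 25/6 + 8/3 + 3/2 + 2/3 + 1/6 + 0
 = 55/6

9.1667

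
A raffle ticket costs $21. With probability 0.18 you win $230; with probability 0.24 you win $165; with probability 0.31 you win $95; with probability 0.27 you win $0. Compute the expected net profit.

E[payout] = 230·0.18 + 165·0.24 + 95·0.31 + 0·0.27
 = 41.4 + 39.6 + 29.45 + 0
 = 110.45
Net = 110.45 - 21 = 89.45

89.45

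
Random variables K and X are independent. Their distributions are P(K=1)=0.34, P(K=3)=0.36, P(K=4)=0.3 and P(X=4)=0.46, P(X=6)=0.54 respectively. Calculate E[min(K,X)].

2.62

E[min(K,X)] = Σ_k Σ_x min(k,x) · P(K=k)P(X=x)
 = 1·0.1564 + 1·0.1836 + 3·0.1656 + 3·0.1944 + 4·0.138 + 4·0.162
 = 0.1564 + 0.1836 + 0.4968 + 0.5832 + 0.552 + 0.648
 = 2.62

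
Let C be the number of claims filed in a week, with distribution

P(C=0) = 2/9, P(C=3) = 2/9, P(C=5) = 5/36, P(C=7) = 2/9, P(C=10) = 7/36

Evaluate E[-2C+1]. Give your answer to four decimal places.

E[-2C+1] = Σ (-2c+1)·P(C=c)
 = 1·2/9 + (-5)·2/9 + (-9)·5/36 + (-13)·2/9 + (-19)·7/36
 = 2/9 + (-10/9) + (-5/4) + (-26/9) + (-133/36)
 = -157/18

-8.7222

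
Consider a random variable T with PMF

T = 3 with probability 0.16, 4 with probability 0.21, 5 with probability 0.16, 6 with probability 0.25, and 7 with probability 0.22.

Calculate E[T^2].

28.58

E[T^2] = Σ t^2·P(T=t)
 = 9·0.16 + 16·0.21 + 25·0.16 + 36·0.25 + 49·0.22
 = 1.44 + 3.36 + 4 + 9 + 10.78
 = 28.58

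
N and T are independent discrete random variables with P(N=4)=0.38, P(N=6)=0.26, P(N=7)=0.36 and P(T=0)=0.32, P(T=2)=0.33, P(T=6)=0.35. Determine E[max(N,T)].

E[max(N,T)] = Σ_n Σ_t max(n,t) · P(N=n)P(T=t)
 = 4·0.1216 + 4·0.1254 + 6·0.133 + 6·0.0832 + 6·0.0858 + 6·0.091 + 7·0.1152 + 7·0.1188 + 7·0.126
 = 0.4864 + 0.5016 + 0.798 + 0.4992 + 0.5148 + 0.546 + 0.8064 + 0.8316 + 0.882
 = 5.866

5.866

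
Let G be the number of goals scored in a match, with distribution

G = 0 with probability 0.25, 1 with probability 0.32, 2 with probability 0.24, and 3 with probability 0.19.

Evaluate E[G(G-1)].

E[G(G-1)] = Σ g(g-1)·P(G=g)
 = 0·0.25 + 0·0.32 + 2·0.24 + 6·0.19
 = 0 + 0 + 0.48 + 1.14
 = 1.62

1.62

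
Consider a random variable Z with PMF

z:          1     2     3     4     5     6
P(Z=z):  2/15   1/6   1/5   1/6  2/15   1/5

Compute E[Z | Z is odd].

3

P(Z is odd) = 2/15 + 1/5 + 2/15 = 7/15.
E[Z | Z is odd] = [1·2/15 + 3·1/5 + 5·2/15] / (7/15)
 = 7/5 / (7/15)
 = 3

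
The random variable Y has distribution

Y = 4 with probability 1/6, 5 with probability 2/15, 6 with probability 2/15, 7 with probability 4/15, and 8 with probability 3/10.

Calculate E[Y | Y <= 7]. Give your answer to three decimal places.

P(Y <= 7) = 1/6 + 2/15 + 2/15 + 4/15 = 7/10.
E[Y | Y <= 7] = [4·1/6 + 5·2/15 + 6·2/15 + 7·4/15] / (7/10)
 = 4 / (7/10)
 = 40/7

5.714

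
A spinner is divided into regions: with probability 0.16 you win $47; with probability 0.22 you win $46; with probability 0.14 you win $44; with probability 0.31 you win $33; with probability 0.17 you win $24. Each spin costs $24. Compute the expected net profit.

14.11

E[payout] = 47·0.16 + 46·0.22 + 44·0.14 + 33·0.31 + 24·0.17
 = 7.52 + 10.12 + 6.16 + 10.23 + 4.08
 = 38.11
Net = 38.11 - 24 = 14.11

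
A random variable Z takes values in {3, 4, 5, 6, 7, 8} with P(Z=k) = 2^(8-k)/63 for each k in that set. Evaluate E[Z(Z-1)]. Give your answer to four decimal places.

E[Z(Z-1)] = Σ z(z-1)·P(Z=z)
 = 6·32/63 + 12·16/63 + 20·8/63 + 30·4/63 + 42·2/63 + 56·1/63
 = 64/21 + 64/21 + 160/63 + 40/21 + 4/3 + 8/9
 = 268/21

12.7619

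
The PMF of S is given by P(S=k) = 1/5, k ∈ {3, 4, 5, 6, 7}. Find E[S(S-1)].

22

E[S(S-1)] = Σ s(s-1)·P(S=s)
 = 6·1/5 + 12·1/5 + 20·1/5 + 30·1/5 + 42·1/5
 = 6/5 + 12/5 + 4 + 6 + 42/5
 = 22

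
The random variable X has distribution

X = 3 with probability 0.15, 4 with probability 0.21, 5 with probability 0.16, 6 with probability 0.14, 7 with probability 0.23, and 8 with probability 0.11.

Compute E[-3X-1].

E[-3X-1] = Σ (-3x-1)·P(X=x)
 = (-10)·0.15 + (-13)·0.21 + (-16)·0.16 + (-19)·0.14 + (-22)·0.23 + (-25)·0.11
 = (-1.5) + (-2.73) + (-2.56) + (-2.66) + (-5.06) + (-2.75)
 = -17.26

-17.26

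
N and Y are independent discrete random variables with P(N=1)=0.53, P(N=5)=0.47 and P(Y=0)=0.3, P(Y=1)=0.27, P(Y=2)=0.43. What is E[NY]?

3.2544

E[NY] = Σ_n Σ_y ny · P(N=n)P(Y=y)
 = 0·0.159 + 1·0.1431 + 2·0.2279 + 0·0.141 + 5·0.1269 + 10·0.2021
 = 0 + 0.1431 + 0.4558 + 0 + 0.6345 + 2.021
 = 3.2544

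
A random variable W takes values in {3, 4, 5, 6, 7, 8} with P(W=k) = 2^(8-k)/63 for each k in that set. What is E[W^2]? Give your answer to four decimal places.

16.6667

E[W^2] = Σ w^2·P(W=w)
 = 9·32/63 + 16·16/63 + 25·8/63 + 36·4/63 + 49·2/63 + 64·1/63
 = 32/7 + 256/63 + 200/63 + 16/7 + 14/9 + 64/63
 = 50/3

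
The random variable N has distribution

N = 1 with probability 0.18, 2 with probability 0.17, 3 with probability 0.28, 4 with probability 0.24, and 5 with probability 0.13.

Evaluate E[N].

E[N] = Σ n·P(N=n)
 = 1·0.18 + 2·0.17 + 3·0.28 + 4·0.24 + 5·0.13
 = 0.18 + 0.34 + 0.84 + 0.96 + 0.65
 = 2.97

2.97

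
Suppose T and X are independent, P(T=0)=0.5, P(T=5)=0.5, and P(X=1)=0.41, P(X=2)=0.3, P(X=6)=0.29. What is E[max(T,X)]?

E[max(T,X)] = Σ_t Σ_x max(t,x) · P(T=t)P(X=x)
 = 1·0.205 + 2·0.15 + 6·0.145 + 5·0.205 + 5·0.15 + 6·0.145
 = 0.205 + 0.3 + 0.87 + 1.025 + 0.75 + 0.87
 = 4.02

4.02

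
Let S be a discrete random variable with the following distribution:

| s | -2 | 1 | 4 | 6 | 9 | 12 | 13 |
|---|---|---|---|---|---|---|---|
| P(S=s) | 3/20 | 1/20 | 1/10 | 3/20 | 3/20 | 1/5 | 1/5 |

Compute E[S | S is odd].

10

P(S is odd) = 1/20 + 3/20 + 1/5 = 2/5.
E[S | S is odd] = [1·1/20 + 9·3/20 + 13·1/5] / (2/5)
 = 4 / (2/5)
 = 10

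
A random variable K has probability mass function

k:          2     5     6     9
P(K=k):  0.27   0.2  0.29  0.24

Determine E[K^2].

E[K^2] = Σ k^2·P(K=k)
 = 4·0.27 + 25·0.2 + 36·0.29 + 81·0.24
 = 1.08 + 5 + 10.44 + 19.44
 = 35.96

35.96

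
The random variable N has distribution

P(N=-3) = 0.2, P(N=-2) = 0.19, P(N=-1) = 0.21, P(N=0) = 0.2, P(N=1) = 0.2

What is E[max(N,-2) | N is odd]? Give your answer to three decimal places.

-0.672

P(N is odd) = 0.2 + 0.21 + 0.2 = 0.61.
E[max(N,-2) | N is odd] = [(-2)·0.2 + (-1)·0.21 + 1·0.2] / 0.61
 = -0.41 / 0.61
 = -41/61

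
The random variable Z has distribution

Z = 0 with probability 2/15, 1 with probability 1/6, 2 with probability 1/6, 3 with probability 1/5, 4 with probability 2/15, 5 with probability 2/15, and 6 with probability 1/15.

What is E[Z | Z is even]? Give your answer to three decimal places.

2.533

P(Z is even) = 2/15 + 1/6 + 2/15 + 1/15 = 1/2.
E[Z | Z is even] = [0·2/15 + 2·1/6 + 4·2/15 + 6·1/15] / (1/2)
 = 19/15 / (1/2)
 = 38/15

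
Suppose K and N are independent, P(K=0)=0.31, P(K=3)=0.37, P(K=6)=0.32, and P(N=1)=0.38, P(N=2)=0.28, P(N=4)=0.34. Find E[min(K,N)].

E[min(K,N)] = Σ_k Σ_n min(k,n) · P(K=k)P(N=n)
 = 0·0.1178 + 0·0.0868 + 0·0.1054 + 1·0.1406 + 2·0.1036 + 3·0.1258 + 1·0.1216 + 2·0.0896 + 4·0.1088
 = 0 + 0 + 0 + 0.1406 + 0.2072 + 0.3774 + 0.1216 + 0.1792 + 0.4352
 = 1.4612

1.4612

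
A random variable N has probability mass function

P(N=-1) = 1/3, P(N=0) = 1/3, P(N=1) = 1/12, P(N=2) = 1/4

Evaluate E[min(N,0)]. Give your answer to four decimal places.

-0.3333

E[min(N,0)] = Σ min(n,0)·P(N=n)
 = (-1)·1/3 + 0·1/3 + 0·1/12 + 0·1/4
 = (-1/3) + 0 + 0 + 0
 = -1/3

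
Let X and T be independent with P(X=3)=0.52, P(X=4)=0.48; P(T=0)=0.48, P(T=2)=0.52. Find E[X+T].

4.52

E[X+T] = Σ_x Σ_t (x+t) · P(X=x)P(T=t)
 = 3·0.2496 + 5·0.2704 + 4·0.2304 + 6·0.2496
 = 0.7488 + 1.352 + 0.9216 + 1.4976
 = 4.52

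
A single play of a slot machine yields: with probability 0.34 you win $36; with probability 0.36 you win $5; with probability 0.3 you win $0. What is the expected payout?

E[payout] = 36·0.34 + 5·0.36 + 0·0.3
 = 12.24 + 1.8 + 0
 = 14.04

14.04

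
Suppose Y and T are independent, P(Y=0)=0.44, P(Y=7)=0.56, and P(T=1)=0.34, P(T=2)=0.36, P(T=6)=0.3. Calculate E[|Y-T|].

3.5768

E[|Y-T|] = Σ_y Σ_t |y-t| · P(Y=y)P(T=t)
 = 1·0.1496 + 2·0.1584 + 6·0.132 + 6·0.1904 + 5·0.2016 + 1·0.168
 = 0.1496 + 0.3168 + 0.792 + 1.1424 + 1.008 + 0.168
 = 3.5768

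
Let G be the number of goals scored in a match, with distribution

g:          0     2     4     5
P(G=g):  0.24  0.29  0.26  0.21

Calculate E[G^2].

E[G^2] = Σ g^2·P(G=g)
 = 0·0.24 + 4·0.29 + 16·0.26 + 25·0.21
 = 0 + 1.16 + 4.16 + 5.25
 = 10.57

10.57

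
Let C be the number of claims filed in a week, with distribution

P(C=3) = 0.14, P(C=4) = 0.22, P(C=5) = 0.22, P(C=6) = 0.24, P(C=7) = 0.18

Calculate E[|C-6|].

1.26

E[|C-6|] = Σ |c-6|·P(C=c)
 = 3·0.14 + 2·0.22 + 1·0.22 + 0·0.24 + 1·0.18
 = 0.42 + 0.44 + 0.22 + 0 + 0.18
 = 1.26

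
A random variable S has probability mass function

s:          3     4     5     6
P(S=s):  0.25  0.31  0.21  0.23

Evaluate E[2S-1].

E[2S-1] = Σ (2s-1)·P(S=s)
 = 5·0.25 + 7·0.31 + 9·0.21 + 11·0.23
 = 1.25 + 2.17 + 1.89 + 2.53
 = 7.84

7.84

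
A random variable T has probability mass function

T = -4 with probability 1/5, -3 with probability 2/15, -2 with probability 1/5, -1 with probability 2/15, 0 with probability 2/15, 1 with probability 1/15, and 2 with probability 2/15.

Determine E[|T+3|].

2

E[|T+3|] = Σ |t+3|·P(T=t)
 = 1·1/5 + 0·2/15 + 1·1/5 + 2·2/15 + 3·2/15 + 4·1/15 + 5·2/15
 = 1/5 + 0 + 1/5 + 4/15 + 2/5 + 4/15 + 2/3
 = 2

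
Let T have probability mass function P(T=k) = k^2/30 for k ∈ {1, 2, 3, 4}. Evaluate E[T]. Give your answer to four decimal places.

3.3333

E[T] = Σ t·P(T=t)
 = 1·1/30 + 2·2/15 + 3·3/10 + 4·8/15
 = 1/30 + 4/15 + 9/10 + 32/15
 = 10/3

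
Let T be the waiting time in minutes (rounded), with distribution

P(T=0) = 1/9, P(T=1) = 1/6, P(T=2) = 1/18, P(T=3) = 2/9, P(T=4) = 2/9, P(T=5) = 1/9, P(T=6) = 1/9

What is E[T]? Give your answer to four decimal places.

E[T] = Σ t·P(T=t)
 = 0·1/9 + 1·1/6 + 2·1/18 + 3·2/9 + 4·2/9 + 5·1/9 + 6·1/9
 = 0 + 1/6 + 1/9 + 2/3 + 8/9 + 5/9 + 2/3
 = 55/18

3.0556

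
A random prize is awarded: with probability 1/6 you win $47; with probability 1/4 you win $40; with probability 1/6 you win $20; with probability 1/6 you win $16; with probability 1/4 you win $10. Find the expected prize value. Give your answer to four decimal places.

E[payout] = 47·1/6 + 40·1/4 + 20·1/6 + 16·1/6 + 10·1/4
 = 47/6 + 10 + 10/3 + 8/3 + 5/2
 = 79/3

26.3333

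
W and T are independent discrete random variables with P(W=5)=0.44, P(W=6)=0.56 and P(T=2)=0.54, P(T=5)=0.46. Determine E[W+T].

8.94

E[W+T] = Σ_w Σ_t (w+t) · P(W=w)P(T=t)
 = 7·0.2376 + 10·0.2024 + 8·0.3024 + 11·0.2576
 = 1.6632 + 2.024 + 2.4192 + 2.8336
 = 8.94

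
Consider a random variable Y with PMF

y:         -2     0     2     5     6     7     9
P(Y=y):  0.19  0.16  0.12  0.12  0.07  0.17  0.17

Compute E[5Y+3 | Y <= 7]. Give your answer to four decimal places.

15.4699

P(Y <= 7) = 0.19 + 0.16 + 0.12 + 0.12 + 0.07 + 0.17 = 0.83.
E[5Y+3 | Y <= 7] = [(-7)·0.19 + 3·0.16 + 13·0.12 + 28·0.12 + 33·0.07 + 38·0.17] / 0.83
 = 12.84 / 0.83
 = 1284/83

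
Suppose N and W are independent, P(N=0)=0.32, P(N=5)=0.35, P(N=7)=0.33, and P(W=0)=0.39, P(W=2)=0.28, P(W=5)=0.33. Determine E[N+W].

E[N+W] = Σ_n Σ_w (n+w) · P(N=n)P(W=w)
 = 0·0.1248 + 2·0.0896 + 5·0.1056 + 5·0.1365 + 7·0.098 + 10·0.1155 + 7·0.1287 + 9·0.0924 + 12·0.1089
 = 0 + 0.1792 + 0.528 + 0.6825 + 0.686 + 1.155 + 0.9009 + 0.8316 + 1.3068
 = 6.27

6.27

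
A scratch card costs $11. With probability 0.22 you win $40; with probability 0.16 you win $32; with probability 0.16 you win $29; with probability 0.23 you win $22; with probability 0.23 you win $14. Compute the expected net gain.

15.84

E[payout] = 40·0.22 + 32·0.16 + 29·0.16 + 22·0.23 + 14·0.23
 = 8.8 + 5.12 + 4.64 + 5.06 + 3.22
 = 26.84
Net = 26.84 - 11 = 15.84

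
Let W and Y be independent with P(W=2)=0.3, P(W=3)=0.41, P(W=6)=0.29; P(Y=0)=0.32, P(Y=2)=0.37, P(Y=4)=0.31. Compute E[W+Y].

5.55

E[W+Y] = Σ_w Σ_y (w+y) · P(W=w)P(Y=y)
 = 2·0.096 + 4·0.111 + 6·0.093 + 3·0.1312 + 5·0.1517 + 7·0.1271 + 6·0.0928 + 8·0.1073 + 10·0.0899
 = 0.192 + 0.444 + 0.558 + 0.3936 + 0.7585 + 0.8897 + 0.5568 + 0.8584 + 0.899
 = 5.55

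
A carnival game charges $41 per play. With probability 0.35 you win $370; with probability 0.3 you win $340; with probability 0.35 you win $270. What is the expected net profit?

285

E[payout] = 370·0.35 + 340·0.3 + 270·0.35
 = 129.5 + 102 + 94.5
 = 326
Net = 326 - 41 = 285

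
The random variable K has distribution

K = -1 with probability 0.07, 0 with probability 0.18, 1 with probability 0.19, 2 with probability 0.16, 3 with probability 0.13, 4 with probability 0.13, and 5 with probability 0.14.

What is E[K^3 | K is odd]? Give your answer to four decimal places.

39.8679

P(K is odd) = 0.07 + 0.19 + 0.13 + 0.14 = 0.53.
E[K^3 | K is odd] = [(-1)·0.07 + 1·0.19 + 27·0.13 + 125·0.14] / 0.53
 = 21.13 / 0.53
 = 2113/53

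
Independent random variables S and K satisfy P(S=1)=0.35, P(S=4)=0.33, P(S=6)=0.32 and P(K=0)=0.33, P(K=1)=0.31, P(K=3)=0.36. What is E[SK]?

E[SK] = Σ_s Σ_k sk · P(S=s)P(K=k)
 = 0·0.1155 + 1·0.1085 + 3·0.126 + 0·0.1089 + 4·0.1023 + 12·0.1188 + 0·0.1056 + 6·0.0992 + 18·0.1152
 = 0 + 0.1085 + 0.378 + 0 + 0.4092 + 1.4256 + 0 + 0.5952 + 2.0736
 = 4.9901

4.9901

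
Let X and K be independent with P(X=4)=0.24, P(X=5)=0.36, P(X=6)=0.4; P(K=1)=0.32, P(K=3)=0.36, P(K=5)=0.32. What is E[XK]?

E[XK] = Σ_x Σ_k xk · P(X=x)P(K=k)
 = 4·0.0768 + 12·0.0864 + 20·0.0768 + 5·0.1152 + 15·0.1296 + 25·0.1152 + 6·0.128 + 18·0.144 + 30·0.128
 = 0.3072 + 1.0368 + 1.536 + 0.576 + 1.944 + 2.88 + 0.768 + 2.592 + 3.84
 = 15.48

15.48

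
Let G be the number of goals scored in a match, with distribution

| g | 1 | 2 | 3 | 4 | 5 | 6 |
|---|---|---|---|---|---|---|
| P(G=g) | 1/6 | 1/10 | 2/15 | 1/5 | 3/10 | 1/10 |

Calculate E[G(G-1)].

12.4

E[G(G-1)] = Σ g(g-1)·P(G=g)
 = 0·1/6 + 2·1/10 + 6·2/15 + 12·1/5 + 20·3/10 + 30·1/10
 = 0 + 1/5 + 4/5 + 12/5 + 6 + 3
 = 62/5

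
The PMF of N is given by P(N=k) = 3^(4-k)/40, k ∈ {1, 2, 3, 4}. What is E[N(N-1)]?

1.2

E[N(N-1)] = Σ n(n-1)·P(N=n)
 = 0·27/40 + 2·9/40 + 6·3/40 + 12·1/40
 = 0 + 9/20 + 9/20 + 3/10
 = 6/5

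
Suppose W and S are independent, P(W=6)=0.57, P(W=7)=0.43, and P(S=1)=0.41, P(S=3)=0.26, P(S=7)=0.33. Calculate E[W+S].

E[W+S] = Σ_w Σ_s (w+s) · P(W=w)P(S=s)
 = 7·0.2337 + 9·0.1482 + 13·0.1881 + 8·0.1763 + 10·0.1118 + 14·0.1419
 = 1.6359 + 1.3338 + 2.4453 + 1.4104 + 1.118 + 1.9866
 = 9.93

9.93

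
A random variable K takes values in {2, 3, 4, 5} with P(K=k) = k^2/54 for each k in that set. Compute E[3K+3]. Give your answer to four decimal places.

15.4444

E[3K+3] = Σ (3k+3)·P(K=k)
 = 9·2/27 + 12·1/6 + 15·8/27 + 18·25/54
 = 2/3 + 2 + 40/9 + 25/3
 = 139/9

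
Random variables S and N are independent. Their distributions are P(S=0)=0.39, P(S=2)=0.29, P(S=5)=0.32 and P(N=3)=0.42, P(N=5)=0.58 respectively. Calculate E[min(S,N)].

1.9112

E[min(S,N)] = Σ_s Σ_n min(s,n) · P(S=s)P(N=n)
 = 0·0.1638 + 0·0.2262 + 2·0.1218 + 2·0.1682 + 3·0.1344 + 5·0.1856
 = 0 + 0 + 0.2436 + 0.3364 + 0.4032 + 0.928
 = 1.9112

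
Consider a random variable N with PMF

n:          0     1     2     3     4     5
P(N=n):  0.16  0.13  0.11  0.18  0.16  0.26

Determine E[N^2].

11.25

E[N^2] = Σ n^2·P(N=n)
 = 0·0.16 + 1·0.13 + 4·0.11 + 9·0.18 + 16·0.16 + 25·0.26
 = 0 + 0.13 + 0.44 + 1.62 + 2.56 + 6.5
 = 11.25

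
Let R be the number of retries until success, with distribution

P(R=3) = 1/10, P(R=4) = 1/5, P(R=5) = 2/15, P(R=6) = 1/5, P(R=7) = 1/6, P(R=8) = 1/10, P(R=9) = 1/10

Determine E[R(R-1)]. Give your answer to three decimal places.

E[R(R-1)] = Σ r(r-1)·P(R=r)
 = 6·1/10 + 12·1/5 + 20·2/15 + 30·1/5 + 42·1/6 + 56·1/10 + 72·1/10
 = 3/5 + 12/5 + 8/3 + 6 + 7 + 28/5 + 36/5
 = 472/15

31.467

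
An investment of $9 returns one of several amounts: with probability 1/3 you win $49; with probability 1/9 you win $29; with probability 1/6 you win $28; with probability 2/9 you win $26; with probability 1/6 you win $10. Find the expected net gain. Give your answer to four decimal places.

22.6667

E[payout] = 49·1/3 + 29·1/9 + 28·1/6 + 26·2/9 + 10·1/6
 = 49/3 + 29/9 + 14/3 + 52/9 + 5/3
 = 95/3
Net = 95/3 - 9 = 68/3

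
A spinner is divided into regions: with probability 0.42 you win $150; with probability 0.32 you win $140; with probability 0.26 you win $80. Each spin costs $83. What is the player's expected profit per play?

45.6

E[payout] = 150·0.42 + 140·0.32 + 80·0.26
 = 63 + 44.8 + 20.8
 = 128.6
Net = 128.6 - 83 = 45.6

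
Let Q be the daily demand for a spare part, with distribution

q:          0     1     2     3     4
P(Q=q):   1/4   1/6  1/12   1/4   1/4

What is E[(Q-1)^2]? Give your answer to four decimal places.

E[(Q-1)^2] = Σ (q-1)^2·P(Q=q)
 = 1·1/4 + 0·1/6 + 1·1/12 + 4·1/4 + 9·1/4
 = 1/4 + 0 + 1/12 + 1 + 9/4
 = 43/12

3.5833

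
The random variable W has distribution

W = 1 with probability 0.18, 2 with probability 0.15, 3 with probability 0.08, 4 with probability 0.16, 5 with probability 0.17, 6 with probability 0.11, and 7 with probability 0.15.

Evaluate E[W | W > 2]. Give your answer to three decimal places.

P(W > 2) = 0.08 + 0.16 + 0.17 + 0.11 + 0.15 = 0.67.
E[W | W > 2] = [3·0.08 + 4·0.16 + 5·0.17 + 6·0.11 + 7·0.15] / 0.67
 = 3.44 / 0.67
 = 344/67

5.134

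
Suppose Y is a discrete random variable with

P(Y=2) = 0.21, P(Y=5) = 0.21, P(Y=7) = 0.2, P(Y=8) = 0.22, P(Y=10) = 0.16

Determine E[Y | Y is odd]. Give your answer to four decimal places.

5.9756

P(Y is odd) = 0.21 + 0.2 = 0.41.
E[Y | Y is odd] = [5·0.21 + 7·0.2] / 0.41
 = 2.45 / 0.41
 = 245/41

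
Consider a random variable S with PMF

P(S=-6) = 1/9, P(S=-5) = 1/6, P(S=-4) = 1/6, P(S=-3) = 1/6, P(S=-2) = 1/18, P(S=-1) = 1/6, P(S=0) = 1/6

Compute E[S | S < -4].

-5.4

P(S < -4) = 1/9 + 1/6 = 5/18.
E[S | S < -4] = [(-6)·1/9 + (-5)·1/6] / (5/18)
 = -3/2 / (5/18)
 = -27/5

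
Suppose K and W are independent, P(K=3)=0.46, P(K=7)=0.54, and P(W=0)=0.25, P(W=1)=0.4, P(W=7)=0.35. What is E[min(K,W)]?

E[min(K,W)] = Σ_k Σ_w min(k,w) · P(K=k)P(W=w)
 = 0·0.115 + 1·0.184 + 3·0.161 + 0·0.135 + 1·0.216 + 7·0.189
 = 0 + 0.184 + 0.483 + 0 + 0.216 + 1.323
 = 2.206

2.206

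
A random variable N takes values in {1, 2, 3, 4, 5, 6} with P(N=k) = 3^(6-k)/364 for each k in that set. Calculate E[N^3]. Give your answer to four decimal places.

7.6566

E[N^3] = Σ n^3·P(N=n)
 = 1·243/364 + 8·81/364 + 27·27/364 + 64·9/364 + 125·3/364 + 216·1/364
 = 243/364 + 162/91 + 729/364 + 144/91 + 375/364 + 54/91
 = 2787/364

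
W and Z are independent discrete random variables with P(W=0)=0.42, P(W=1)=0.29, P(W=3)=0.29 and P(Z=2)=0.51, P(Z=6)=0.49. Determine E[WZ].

E[WZ] = Σ_w Σ_z wz · P(W=w)P(Z=z)
 = 0·0.2142 + 0·0.2058 + 2·0.1479 + 6·0.1421 + 6·0.1479 + 18·0.1421
 = 0 + 0 + 0.2958 + 0.8526 + 0.8874 + 2.5578
 = 4.5936

4.5936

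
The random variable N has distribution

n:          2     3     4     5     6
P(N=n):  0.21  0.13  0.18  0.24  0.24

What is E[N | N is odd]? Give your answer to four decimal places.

P(N is odd) = 0.13 + 0.24 = 0.37.
E[N | N is odd] = [3·0.13 + 5·0.24] / 0.37
 = 1.59 / 0.37
 = 159/37

4.2973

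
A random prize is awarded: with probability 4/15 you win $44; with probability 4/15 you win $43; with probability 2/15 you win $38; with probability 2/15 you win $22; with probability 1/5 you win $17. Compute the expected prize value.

34.6

E[payout] = 44·4/15 + 43·4/15 + 38·2/15 + 22·2/15 + 17·1/5
 = 176/15 + 172/15 + 76/15 + 44/15 + 17/5
 = 173/5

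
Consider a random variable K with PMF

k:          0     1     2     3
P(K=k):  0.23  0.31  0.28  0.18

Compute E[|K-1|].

0.87

E[|K-1|] = Σ |k-1|·P(K=k)
 = 1·0.23 + 0·0.31 + 1·0.28 + 2·0.18
 = 0.23 + 0 + 0.28 + 0.36
 = 0.87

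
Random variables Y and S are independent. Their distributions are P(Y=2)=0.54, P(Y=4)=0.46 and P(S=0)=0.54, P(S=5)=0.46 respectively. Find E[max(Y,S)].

3.8768

E[max(Y,S)] = Σ_y Σ_s max(y,s) · P(Y=y)P(S=s)
 = 2·0.2916 + 5·0.2484 + 4·0.2484 + 5·0.2116
 = 0.5832 + 1.242 + 0.9936 + 1.058
 = 3.8768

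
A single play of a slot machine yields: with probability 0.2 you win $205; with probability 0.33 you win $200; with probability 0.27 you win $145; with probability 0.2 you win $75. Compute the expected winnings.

161.15

E[payout] = 205·0.2 + 200·0.33 + 145·0.27 + 75·0.2
 = 41 + 66 + 39.15 + 15
 = 161.15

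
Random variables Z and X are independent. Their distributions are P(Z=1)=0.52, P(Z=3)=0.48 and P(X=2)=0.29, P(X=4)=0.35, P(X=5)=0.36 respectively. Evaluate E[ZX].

7.4088

E[ZX] = Σ_z Σ_x zx · P(Z=z)P(X=x)
 = 2·0.1508 + 4·0.182 + 5·0.1872 + 6·0.1392 + 12·0.168 + 15·0.1728
 = 0.3016 + 0.728 + 0.936 + 0.8352 + 2.016 + 2.592
 = 7.4088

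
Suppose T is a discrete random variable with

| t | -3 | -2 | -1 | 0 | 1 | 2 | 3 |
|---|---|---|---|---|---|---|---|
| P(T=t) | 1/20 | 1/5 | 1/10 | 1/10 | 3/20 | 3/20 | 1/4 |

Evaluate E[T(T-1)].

3.8

E[T(T-1)] = Σ t(t-1)·P(T=t)
 = 12·1/20 + 6·1/5 + 2·1/10 + 0·1/10 + 0·3/20 + 2·3/20 + 6·1/4
 = 3/5 + 6/5 + 1/5 + 0 + 0 + 3/10 + 3/2
 = 19/5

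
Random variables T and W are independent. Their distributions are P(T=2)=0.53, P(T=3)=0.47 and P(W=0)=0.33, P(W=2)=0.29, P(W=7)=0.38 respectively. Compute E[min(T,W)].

1.5186

E[min(T,W)] = Σ_t Σ_w min(t,w) · P(T=t)P(W=w)
 = 0·0.1749 + 2·0.1537 + 2·0.2014 + 0·0.1551 + 2·0.1363 + 3·0.1786
 = 0 + 0.3074 + 0.4028 + 0 + 0.2726 + 0.5358
 = 1.5186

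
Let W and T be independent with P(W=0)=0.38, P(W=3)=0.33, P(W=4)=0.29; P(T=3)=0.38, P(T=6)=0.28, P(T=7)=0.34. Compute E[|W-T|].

E[|W-T|] = Σ_w Σ_t |w-t| · P(W=w)P(T=t)
 = 3·0.1444 + 6·0.1064 + 7·0.1292 + 0·0.1254 + 3·0.0924 + 4·0.1122 + 1·0.1102 + 2·0.0812 + 3·0.0986
 = 0.4332 + 0.6384 + 0.9044 + 0 + 0.2772 + 0.4488 + 0.1102 + 0.1624 + 0.2958
 = 3.2704

3.2704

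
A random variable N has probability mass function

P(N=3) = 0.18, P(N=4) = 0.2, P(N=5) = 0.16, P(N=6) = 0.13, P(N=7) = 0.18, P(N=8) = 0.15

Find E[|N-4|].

1.74

E[|N-4|] = Σ |n-4|·P(N=n)
 = 1·0.18 + 0·0.2 + 1·0.16 + 2·0.13 + 3·0.18 + 4·0.15
 = 0.18 + 0 + 0.16 + 0.26 + 0.54 + 0.6
 = 1.74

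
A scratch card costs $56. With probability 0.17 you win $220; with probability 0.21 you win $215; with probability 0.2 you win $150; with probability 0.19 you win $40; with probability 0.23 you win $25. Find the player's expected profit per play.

69.9

E[payout] = 220·0.17 + 215·0.21 + 150·0.2 + 40·0.19 + 25·0.23
 = 37.4 + 45.15 + 30 + 7.6 + 5.75
 = 125.9
Net = 125.9 - 56 = 69.9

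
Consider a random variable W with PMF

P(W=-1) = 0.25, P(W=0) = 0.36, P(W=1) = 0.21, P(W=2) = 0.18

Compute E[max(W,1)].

1.18

E[max(W,1)] = Σ max(w,1)·P(W=w)
 = 1·0.25 + 1·0.36 + 1·0.21 + 2·0.18
 = 0.25 + 0.36 + 0.21 + 0.36
 = 1.18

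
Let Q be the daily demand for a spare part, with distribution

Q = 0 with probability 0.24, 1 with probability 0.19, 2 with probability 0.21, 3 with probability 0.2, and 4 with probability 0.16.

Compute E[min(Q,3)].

E[min(Q,3)] = Σ min(q,3)·P(Q=q)
 = 0·0.24 + 1·0.19 + 2·0.21 + 3·0.2 + 3·0.16
 = 0 + 0.19 + 0.42 + 0.6 + 0.48
 = 1.69

1.69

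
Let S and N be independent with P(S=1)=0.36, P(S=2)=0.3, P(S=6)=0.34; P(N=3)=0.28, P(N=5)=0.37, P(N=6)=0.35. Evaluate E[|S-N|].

2.6128

E[|S-N|] = Σ_s Σ_n |s-n| · P(S=s)P(N=n)
 = 2·0.1008 + 4·0.1332 + 5·0.126 + 1·0.084 + 3·0.111 + 4·0.105 + 3·0.0952 + 1·0.1258 + 0·0.119
 = 0.2016 + 0.5328 + 0.63 + 0.084 + 0.333 + 0.42 + 0.2856 + 0.1258 + 0
 = 2.6128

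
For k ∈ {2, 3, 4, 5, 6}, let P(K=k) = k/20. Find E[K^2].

E[K^2] = Σ k^2·P(K=k)
 = 4·1/10 + 9·3/20 + 16·1/5 + 25·1/4 + 36·3/10
 = 2/5 + 27/20 + 16/5 + 25/4 + 54/5
 = 22

22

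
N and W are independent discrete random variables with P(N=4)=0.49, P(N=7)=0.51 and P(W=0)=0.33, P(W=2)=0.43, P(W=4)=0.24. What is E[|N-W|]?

3.71

E[|N-W|] = Σ_n Σ_w |n-w| · P(N=n)P(W=w)
 = 4·0.1617 + 2·0.2107 + 0·0.1176 + 7·0.1683 + 5·0.2193 + 3·0.1224
 = 0.6468 + 0.4214 + 0 + 1.1781 + 1.0965 + 0.3672
 = 3.71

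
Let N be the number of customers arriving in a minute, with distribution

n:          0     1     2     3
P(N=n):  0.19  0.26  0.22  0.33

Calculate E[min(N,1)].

0.81

E[min(N,1)] = Σ min(n,1)·P(N=n)
 = 0·0.19 + 1·0.26 + 1·0.22 + 1·0.33
 = 0 + 0.26 + 0.22 + 0.33
 = 0.81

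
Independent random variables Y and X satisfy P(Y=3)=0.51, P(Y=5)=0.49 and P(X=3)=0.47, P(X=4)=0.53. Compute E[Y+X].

7.51

E[Y+X] = Σ_y Σ_x (y+x) · P(Y=y)P(X=x)
 = 6·0.2397 + 7·0.2703 + 8·0.2303 + 9·0.2597
 = 1.4382 + 1.8921 + 1.8424 + 2.3373
 = 7.51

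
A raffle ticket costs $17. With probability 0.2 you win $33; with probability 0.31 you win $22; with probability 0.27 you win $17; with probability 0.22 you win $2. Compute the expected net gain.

E[payout] = 33·0.2 + 22·0.31 + 17·0.27 + 2·0.22
 = 6.6 + 6.82 + 4.59 + 0.44
 = 18.45
Net = 18.45 - 17 = 1.45

1.45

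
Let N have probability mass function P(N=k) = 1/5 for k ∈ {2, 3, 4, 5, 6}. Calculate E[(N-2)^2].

E[(N-2)^2] = Σ (n-2)^2·P(N=n)
 = 0·1/5 + 1·1/5 + 4·1/5 + 9·1/5 + 16·1/5
 = 0 + 1/5 + 4/5 + 9/5 + 16/5
 = 6

6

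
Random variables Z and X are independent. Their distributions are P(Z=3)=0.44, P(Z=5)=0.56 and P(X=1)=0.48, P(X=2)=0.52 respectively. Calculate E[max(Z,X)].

E[max(Z,X)] = Σ_z Σ_x max(z,x) · P(Z=z)P(X=x)
 = 3·0.2112 + 3·0.2288 + 5·0.2688 + 5·0.2912
 = 0.6336 + 0.6864 + 1.344 + 1.456
 = 4.12

4.12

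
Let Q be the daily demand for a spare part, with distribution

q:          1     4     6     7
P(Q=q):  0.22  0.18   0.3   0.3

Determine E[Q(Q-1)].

23.76

E[Q(Q-1)] = Σ q(q-1)·P(Q=q)
 = 0·0.22 + 12·0.18 + 30·0.3 + 42·0.3
 = 0 + 2.16 + 9 + 12.6
 = 23.76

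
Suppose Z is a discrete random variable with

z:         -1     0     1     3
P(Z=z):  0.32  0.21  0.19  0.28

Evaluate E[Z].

E[Z] = Σ z·P(Z=z)
 = (-1)·0.32 + 0·0.21 + 1·0.19 + 3·0.28
 = (-0.32) + 0 + 0.19 + 0.84
 = 0.71

0.71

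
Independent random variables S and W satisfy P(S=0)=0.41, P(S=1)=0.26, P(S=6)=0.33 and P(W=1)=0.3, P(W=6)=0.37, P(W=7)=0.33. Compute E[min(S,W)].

1.745

E[min(S,W)] = Σ_s Σ_w min(s,w) · P(S=s)P(W=w)
 = 0·0.123 + 0·0.1517 + 0·0.1353 + 1·0.078 + 1·0.0962 + 1·0.0858 + 1·0.099 + 6·0.1221 + 6·0.1089
 = 0 + 0 + 0 + 0.078 + 0.0962 + 0.0858 + 0.099 + 0.7326 + 0.6534
 = 1.745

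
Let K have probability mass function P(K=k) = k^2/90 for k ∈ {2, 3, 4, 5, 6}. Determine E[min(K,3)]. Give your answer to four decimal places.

E[min(K,3)] = Σ min(k,3)·P(K=k)
 = 2·2/45 + 3·1/10 + 3·8/45 + 3·5/18 + 3·2/5
 = 4/45 + 3/10 + 8/15 + 5/6 + 6/5
 = 133/45

2.9556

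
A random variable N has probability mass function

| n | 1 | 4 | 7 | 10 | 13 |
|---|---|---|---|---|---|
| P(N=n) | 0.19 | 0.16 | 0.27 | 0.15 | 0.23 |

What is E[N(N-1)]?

E[N(N-1)] = Σ n(n-1)·P(N=n)
 = 0·0.19 + 12·0.16 + 42·0.27 + 90·0.15 + 156·0.23
 = 0 + 1.92 + 11.34 + 13.5 + 35.88
 = 62.64

62.64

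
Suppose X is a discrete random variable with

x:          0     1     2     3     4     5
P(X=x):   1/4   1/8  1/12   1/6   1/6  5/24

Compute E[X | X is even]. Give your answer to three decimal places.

1.667

P(X is even) = 1/4 + 1/12 + 1/6 = 1/2.
E[X | X is even] = [0·1/4 + 2·1/12 + 4·1/6] / (1/2)
 = 5/6 / (1/2)
 = 5/3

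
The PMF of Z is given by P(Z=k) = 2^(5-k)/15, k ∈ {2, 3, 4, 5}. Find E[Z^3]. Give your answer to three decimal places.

28.333

E[Z^3] = Σ z^3·P(Z=z)
 = 8·8/15 + 27·4/15 + 64·2/15 + 125·1/15
 = 64/15 + 36/5 + 128/15 + 25/3
 = 85/3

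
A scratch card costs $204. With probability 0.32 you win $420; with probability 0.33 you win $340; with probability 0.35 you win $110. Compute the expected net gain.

E[payout] = 420·0.32 + 340·0.33 + 110·0.35
 = 134.4 + 112.2 + 38.5
 = 285.1
Net = 285.1 - 204 = 81.1

81.1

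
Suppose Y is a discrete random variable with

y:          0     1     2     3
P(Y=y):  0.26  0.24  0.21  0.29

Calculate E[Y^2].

3.69

E[Y^2] = Σ y^2·P(Y=y)
 = 0·0.26 + 1·0.24 + 4·0.21 + 9·0.29
 = 0 + 0.24 + 0.84 + 2.61
 = 3.69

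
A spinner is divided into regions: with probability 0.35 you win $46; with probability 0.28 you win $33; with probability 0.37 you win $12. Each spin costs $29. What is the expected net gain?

E[payout] = 46·0.35 + 33·0.28 + 12·0.37
 = 16.1 + 9.24 + 4.44
 = 29.78
Net = 29.78 - 29 = 0.78

0.78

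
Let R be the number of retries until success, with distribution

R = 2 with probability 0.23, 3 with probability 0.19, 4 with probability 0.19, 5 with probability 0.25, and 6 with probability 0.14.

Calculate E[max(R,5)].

E[max(R,5)] = Σ max(r,5)·P(R=r)
 = 5·0.23 + 5·0.19 + 5·0.19 + 5·0.25 + 6·0.14
 = 1.15 + 0.95 + 0.95 + 1.25 + 0.84
 = 5.14

5.14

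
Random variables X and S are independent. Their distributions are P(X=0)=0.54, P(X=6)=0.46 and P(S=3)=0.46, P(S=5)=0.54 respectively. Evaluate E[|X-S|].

E[|X-S|] = Σ_x Σ_s |x-s| · P(X=x)P(S=s)
 = 3·0.2484 + 5·0.2916 + 3·0.2116 + 1·0.2484
 = 0.7452 + 1.458 + 0.6348 + 0.2484
 = 3.0864

3.0864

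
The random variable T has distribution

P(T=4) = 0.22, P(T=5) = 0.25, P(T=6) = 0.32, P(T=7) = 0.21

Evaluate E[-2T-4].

E[-2T-4] = Σ (-2t-4)·P(T=t)
 = (-12)·0.22 + (-14)·0.25 + (-16)·0.32 + (-18)·0.21
 = (-2.64) + (-3.5) + (-5.12) + (-3.78)
 = -15.04

-15.04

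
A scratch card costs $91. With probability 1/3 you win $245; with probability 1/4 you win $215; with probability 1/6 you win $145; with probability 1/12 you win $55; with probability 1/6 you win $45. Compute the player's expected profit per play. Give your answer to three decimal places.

80.667

E[payout] = 245·1/3 + 215·1/4 + 145·1/6 + 55·1/12 + 45·1/6
 = 245/3 + 215/4 + 145/6 + 55/12 + 15/2
 = 515/3
Net = 515/3 - 91 = 242/3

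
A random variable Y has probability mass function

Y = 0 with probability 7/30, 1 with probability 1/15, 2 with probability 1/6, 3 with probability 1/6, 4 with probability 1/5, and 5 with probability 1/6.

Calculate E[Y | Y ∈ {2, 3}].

P(Y ∈ {2, 3}) = 1/6 + 1/6 = 1/3.
E[Y | Y ∈ {2, 3}] = [2·1/6 + 3·1/6] / (1/3)
 = 5/6 / (1/3)
 = 5/2

2.5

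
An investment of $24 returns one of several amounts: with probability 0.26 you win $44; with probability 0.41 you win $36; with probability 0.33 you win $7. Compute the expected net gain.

E[payout] = 44·0.26 + 36·0.41 + 7·0.33
 = 11.44 + 14.76 + 2.31
 = 28.51
Net = 28.51 - 24 = 4.51

4.51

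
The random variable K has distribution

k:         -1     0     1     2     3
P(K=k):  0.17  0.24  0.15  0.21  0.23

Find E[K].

1.09

E[K] = Σ k·P(K=k)
 = (-1)·0.17 + 0·0.24 + 1·0.15 + 2·0.21 + 3·0.23
 = (-0.17) + 0 + 0.15 + 0.42 + 0.69
 = 1.09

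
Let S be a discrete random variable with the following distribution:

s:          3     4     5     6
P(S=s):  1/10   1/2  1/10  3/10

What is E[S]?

4.6

E[S] = Σ s·P(S=s)
 = 3·1/10 + 4·1/2 + 5·1/10 + 6·3/10
 = 3/10 + 2 + 1/2 + 9/5
 = 23/5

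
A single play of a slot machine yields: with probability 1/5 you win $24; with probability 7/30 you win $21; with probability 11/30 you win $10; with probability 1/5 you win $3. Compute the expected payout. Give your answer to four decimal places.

E[payout] = 24·1/5 + 21·7/30 + 10·11/30 + 3·1/5
 = 24/5 + 49/10 + 11/3 + 3/5
 = 419/30

13.9667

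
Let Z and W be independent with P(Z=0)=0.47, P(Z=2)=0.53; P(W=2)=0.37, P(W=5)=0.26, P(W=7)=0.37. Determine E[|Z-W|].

3.57

E[|Z-W|] = Σ_z Σ_w |z-w| · P(Z=z)P(W=w)
 = 2·0.1739 + 5·0.1222 + 7·0.1739 + 0·0.1961 + 3·0.1378 + 5·0.1961
 = 0.3478 + 0.611 + 1.2173 + 0 + 0.4134 + 0.9805
 = 3.57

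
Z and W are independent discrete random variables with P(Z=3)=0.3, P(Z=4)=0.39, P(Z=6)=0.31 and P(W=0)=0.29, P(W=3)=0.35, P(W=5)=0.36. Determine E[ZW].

E[ZW] = Σ_z Σ_w zw · P(Z=z)P(W=w)
 = 0·0.087 + 9·0.105 + 15·0.108 + 0·0.1131 + 12·0.1365 + 20·0.1404 + 0·0.0899 + 18·0.1085 + 30·0.1116
 = 0 + 0.945 + 1.62 + 0 + 1.638 + 2.808 + 0 + 1.953 + 3.348
 = 12.312

12.312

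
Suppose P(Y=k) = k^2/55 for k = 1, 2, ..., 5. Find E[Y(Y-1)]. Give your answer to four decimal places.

E[Y(Y-1)] = Σ y(y-1)·P(Y=y)
 = 0·1/55 + 2·4/55 + 6·9/55 + 12·16/55 + 20·5/11
 = 0 + 8/55 + 54/55 + 192/55 + 100/11
 = 754/55

13.7091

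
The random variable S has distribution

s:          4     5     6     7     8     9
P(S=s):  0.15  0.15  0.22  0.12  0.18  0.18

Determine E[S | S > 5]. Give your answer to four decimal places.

P(S > 5) = 0.22 + 0.12 + 0.18 + 0.18 = 0.7.
E[S | S > 5] = [6·0.22 + 7·0.12 + 8·0.18 + 9·0.18] / 0.7
 = 5.22 / 0.7
 = 261/35

7.4571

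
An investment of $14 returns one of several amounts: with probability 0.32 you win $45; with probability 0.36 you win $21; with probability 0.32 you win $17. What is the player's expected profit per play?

E[payout] = 45·0.32 + 21·0.36 + 17·0.32
 = 14.4 + 7.56 + 5.44
 = 27.4
Net = 27.4 - 14 = 13.4

13.4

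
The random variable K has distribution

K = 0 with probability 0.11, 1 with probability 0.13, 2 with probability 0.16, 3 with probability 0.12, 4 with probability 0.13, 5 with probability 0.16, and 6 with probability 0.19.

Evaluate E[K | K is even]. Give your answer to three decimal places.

P(K is even) = 0.11 + 0.16 + 0.13 + 0.19 = 0.59.
E[K | K is even] = [0·0.11 + 2·0.16 + 4·0.13 + 6·0.19] / 0.59
 = 1.98 / 0.59
 = 198/59

3.356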